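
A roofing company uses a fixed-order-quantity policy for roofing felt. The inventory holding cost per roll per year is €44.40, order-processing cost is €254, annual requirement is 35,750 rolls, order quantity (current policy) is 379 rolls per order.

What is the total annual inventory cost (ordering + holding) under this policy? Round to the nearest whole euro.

€32,373

Ordering: D/Q × S = 35,750/379 × €254 = €23,959.10
Holding:  Q/2 × H = 379/2 × €44.4 = €8,413.80
Total = €23,959.10 + €8,413.80 = €32,372.90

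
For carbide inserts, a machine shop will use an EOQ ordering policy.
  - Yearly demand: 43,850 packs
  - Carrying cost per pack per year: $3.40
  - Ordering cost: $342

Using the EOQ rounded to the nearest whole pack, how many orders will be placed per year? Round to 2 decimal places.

Q* = √(2·D·S / H) = √(2·43,850·342 / 3.4) = √8,821,588.2 ≈ 2,970.12 → Q = 2,970
N = D/Q = 43,850/2,970 ≈ 14.764 orders/yr

14.76 orders per year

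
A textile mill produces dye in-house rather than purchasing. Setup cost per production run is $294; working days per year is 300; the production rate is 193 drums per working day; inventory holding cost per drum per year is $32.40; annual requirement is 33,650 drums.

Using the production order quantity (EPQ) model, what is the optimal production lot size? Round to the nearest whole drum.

1,208 drums

Daily demand d = 33,650/300 = 112.167; p = 193; 1 − d/p = 0.41883
EPQ = √(2DS / (H(1 − d/p)))
    = √(2 × 33,650 × 294 / (32.4 × 0.41883)) ≈ 1,207.51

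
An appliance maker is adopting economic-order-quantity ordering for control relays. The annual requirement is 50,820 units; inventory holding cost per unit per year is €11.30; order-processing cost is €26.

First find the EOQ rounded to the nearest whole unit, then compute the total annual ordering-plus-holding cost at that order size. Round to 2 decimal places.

Q* = √(2·D·S / H) = √(2·50,820·26 / 11.3) = √233,861.9 ≈ 483.59 → Q = 484 units
Ordering: D/Q × S = 50,820/484 × €26 = €2,730.00
Holding:  Q/2 × H = 484/2 × €11.3 = €2,734.60
Total = €2,730.00 + €2,734.60 = €5,464.60

€5,464.60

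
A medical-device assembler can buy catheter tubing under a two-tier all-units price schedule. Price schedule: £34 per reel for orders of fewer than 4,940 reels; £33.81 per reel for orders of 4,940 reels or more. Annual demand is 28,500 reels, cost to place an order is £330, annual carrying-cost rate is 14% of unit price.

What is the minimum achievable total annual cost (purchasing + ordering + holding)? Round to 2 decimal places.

£977,180.34

H₁ = 14%×£34 = £4.7600;  H₂ = 14%×£33.81 = £4.7334
EOQ₁ = √(2×28,500×330/4.7600) = 1,987.88  (< 4,940, feasible at tier 1)
EOQ₂ = √(2×28,500×330/4.7334) = 1,993.46  (< 4,940 → use Q = 4,940 at tier-2 price)
TC(tier 1 (EOQ₁), Q≈1,987.9) = £978,462.33
TC(tier 2, Q≈4,940.0) = £977,180.34
Minimum at tier 2: £977,180.34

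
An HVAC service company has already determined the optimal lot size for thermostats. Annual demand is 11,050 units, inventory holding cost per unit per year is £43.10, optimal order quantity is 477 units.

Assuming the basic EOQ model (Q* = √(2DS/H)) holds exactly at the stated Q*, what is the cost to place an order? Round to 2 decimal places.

£443.73

From Q* = √(2DS/H) ⇒ Q*² = 2DS/H.
S = Q²H / (2D) = 477² × 43.1 / (2 × 11,050) = 443.7330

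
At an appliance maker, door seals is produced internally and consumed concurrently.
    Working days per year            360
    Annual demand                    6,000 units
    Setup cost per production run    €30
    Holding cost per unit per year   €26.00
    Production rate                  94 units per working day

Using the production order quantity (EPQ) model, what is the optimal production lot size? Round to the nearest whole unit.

130 units

d = 6,000/360 = 16.6667 units/day;  effective holding cost H(1 − d/p) = 26·(1 − 16.6667/94) = 21.39007
Q* = √(2DS / H_eff) = √(2·6,000·30 / 21.39007) ≈ 129.73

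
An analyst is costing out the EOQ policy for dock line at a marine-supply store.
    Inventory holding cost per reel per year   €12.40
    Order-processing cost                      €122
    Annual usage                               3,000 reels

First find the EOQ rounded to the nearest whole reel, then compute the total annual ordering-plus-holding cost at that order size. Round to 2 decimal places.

€3,012.77

2DS/H = 2·3,000·122/12.4 = 59,032.26
EOQ = √59,032.26 ≈ 242.97 → Q = 243 reels
Ordering: D/Q × S = 3,000/243 × €122 = €1,506.17
Holding:  Q/2 × H = 243/2 × €12.4 = €1,506.60
Total = €1,506.17 + €1,506.60 = €3,012.77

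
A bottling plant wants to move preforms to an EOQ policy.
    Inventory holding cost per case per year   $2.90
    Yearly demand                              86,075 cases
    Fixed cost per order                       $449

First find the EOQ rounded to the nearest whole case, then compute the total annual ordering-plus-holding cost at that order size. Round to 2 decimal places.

$14,971.86

2DS/H = 2·86,075·449/2.9 = 26,653,568.97
EOQ = √26,653,568.97 ≈ 5,162.71 → Q = 5,163 cases
Orders/yr = 86,075/5,163 = 16.672; ordering cost = 16.672 × $449 = $7,485.51
Average inventory = 5,163/2 = 2581.5; holding cost = 2581.5 × $2.9 = $7,486.35
Total = $7,485.51 + $7,486.35 = $14,971.86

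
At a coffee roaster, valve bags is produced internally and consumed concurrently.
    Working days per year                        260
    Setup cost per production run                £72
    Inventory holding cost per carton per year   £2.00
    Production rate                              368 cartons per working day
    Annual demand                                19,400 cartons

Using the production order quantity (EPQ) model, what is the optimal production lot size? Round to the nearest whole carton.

1,324 cartons

Daily demand d = 19,400/260 = 74.615; p = 368; 1 − d/p = 0.79724
EPQ = √(2DS / (H(1 − d/p)))
    = √(2 × 19,400 × 72 / (2 × 0.79724)) ≈ 1,323.65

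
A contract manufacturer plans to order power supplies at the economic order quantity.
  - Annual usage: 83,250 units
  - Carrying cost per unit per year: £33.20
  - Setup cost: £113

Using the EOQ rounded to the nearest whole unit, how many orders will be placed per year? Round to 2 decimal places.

110.56 orders per year

2DS/H = 2·83,250·113/33.2 = 566,701.81
EOQ = √566,701.81 ≈ 752.80 → Q = 753
Orders per year = D/Q = 83,250 / 753 = 110.558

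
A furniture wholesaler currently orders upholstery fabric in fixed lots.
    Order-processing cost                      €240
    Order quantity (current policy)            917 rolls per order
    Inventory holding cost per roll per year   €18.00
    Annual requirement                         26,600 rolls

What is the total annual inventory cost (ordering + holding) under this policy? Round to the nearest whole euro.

€15,215

Ordering: D/Q × S = 26,600/917 × €240 = €6,961.83
Holding:  Q/2 × H = 917/2 × €18 = €8,253.00
Total = €6,961.83 + €8,253.00 = €15,214.83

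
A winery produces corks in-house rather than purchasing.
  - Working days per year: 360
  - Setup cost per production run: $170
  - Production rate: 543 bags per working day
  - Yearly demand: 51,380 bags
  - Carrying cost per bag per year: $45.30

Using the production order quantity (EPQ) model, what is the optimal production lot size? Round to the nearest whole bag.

d = 51,380/360 = 142.7222 bags/day;  effective holding cost H(1 − d/p) = 45.3·(1 − 142.7222/543) = 33.39334
Q* = √(2DS / H_eff) = √(2·51,380·170 / 33.39334) ≈ 723.28

723 bags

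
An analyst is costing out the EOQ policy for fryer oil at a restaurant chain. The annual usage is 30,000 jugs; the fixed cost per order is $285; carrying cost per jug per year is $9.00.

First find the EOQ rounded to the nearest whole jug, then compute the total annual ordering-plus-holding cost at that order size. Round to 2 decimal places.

$12,405.64

2DS/H = 2·30,000·285/9 = 1,900,000.00
EOQ = √1,900,000.00 ≈ 1,378.40 → Q = 1,378 jugs
Ordering: D/Q × S = 30,000/1,378 × $285 = $6,204.64
Holding:  Q/2 × H = 1,378/2 × $9 = $6,201.00
Total = $6,204.64 + $6,201.00 = $12,405.64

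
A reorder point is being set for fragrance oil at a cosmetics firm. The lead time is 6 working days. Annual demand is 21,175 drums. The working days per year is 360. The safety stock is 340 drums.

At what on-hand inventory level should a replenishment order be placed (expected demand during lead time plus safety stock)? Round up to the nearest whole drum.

693 drums

Daily demand d = 21,175 / 360 = 58.819 drums/day
Demand during lead time = 58.819 × 6 = 352.92
Reorder point = 352.92 + 340 = 692.92 → round up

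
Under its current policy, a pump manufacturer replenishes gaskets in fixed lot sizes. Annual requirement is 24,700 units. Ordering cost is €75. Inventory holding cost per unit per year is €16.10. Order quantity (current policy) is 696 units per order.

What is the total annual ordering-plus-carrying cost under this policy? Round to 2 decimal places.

Annual ordering cost = (D/Q)·S = (24,700/696) × 75 = €2,661.64
Annual holding cost  = (Q/2)·H = (696/2) × 16.1 = €5,602.80
Total = €2,661.64 + €5,602.80 = €8,264.44

€8,264.44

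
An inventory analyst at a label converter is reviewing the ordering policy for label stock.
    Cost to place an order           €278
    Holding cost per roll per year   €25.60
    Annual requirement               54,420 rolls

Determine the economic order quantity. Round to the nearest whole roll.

1,087 rolls

Optimal lot size Q* = (2 × 54,420 × €278 / €25.6)^½ ≈ 1,087.17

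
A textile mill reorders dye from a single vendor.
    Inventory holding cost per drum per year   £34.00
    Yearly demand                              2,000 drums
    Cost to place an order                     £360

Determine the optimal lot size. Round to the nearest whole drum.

EOQ = √(2DS/H) = √(2 × 2,000 × 360 / 34)
    = √(42,352.94) ≈ 205.80

206 drums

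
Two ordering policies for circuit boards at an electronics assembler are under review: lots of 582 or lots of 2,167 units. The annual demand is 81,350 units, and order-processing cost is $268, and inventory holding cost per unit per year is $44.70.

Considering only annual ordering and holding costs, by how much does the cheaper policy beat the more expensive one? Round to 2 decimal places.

For each Q, cost = (D/Q)·S + (Q/2)·H.
TC(582) = (81,350/582)×268 + (582/2)×44.7 = $50,467.84
TC(2,167) = (81,350/2,167)×268 + (2,167/2)×44.7 = $58,493.27
Cheaper: Q = 582.  Difference = $8,025.43

$8,025.43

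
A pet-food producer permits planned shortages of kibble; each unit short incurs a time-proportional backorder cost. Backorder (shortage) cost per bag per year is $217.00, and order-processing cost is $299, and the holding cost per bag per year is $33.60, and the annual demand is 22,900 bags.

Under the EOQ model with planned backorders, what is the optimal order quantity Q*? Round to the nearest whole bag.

686 bags

Q* = √(2DS/H) · √((H + b)/b)
   = √(2 × 22,900 × 299 / 33.6) · √((33.6 + 217) / 217)
   = 638.409 × 1.0746 ≈ 686.06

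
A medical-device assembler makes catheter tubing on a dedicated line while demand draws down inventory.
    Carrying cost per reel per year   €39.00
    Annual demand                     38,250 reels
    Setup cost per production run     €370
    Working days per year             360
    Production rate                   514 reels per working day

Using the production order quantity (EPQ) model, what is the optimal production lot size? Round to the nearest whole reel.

Daily demand d = 38,250/360 = 106.250; p = 514; 1 − d/p = 0.79329
EPQ = √(2DS / (H(1 − d/p)))
    = √(2 × 38,250 × 370 / (39 × 0.79329)) ≈ 956.50

956 reels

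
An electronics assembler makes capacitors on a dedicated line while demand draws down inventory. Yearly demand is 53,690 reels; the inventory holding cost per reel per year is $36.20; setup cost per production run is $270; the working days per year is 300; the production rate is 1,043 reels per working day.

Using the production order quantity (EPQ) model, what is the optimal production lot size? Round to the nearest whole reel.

d = 53,690/300 = 178.9667 reels/day;  effective holding cost H(1 − d/p) = 36.2·(1 − 178.9667/1043) = 29.98850
Q* = √(2DS / H_eff) = √(2·53,690·270 / 29.98850) ≈ 983.26

983 reels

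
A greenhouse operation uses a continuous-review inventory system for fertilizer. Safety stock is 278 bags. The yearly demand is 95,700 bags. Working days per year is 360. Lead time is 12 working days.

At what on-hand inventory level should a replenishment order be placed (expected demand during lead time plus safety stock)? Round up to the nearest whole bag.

3,468 bags

Daily demand d = 95,700 / 360 = 265.833 bags/day
Demand during lead time = 265.833 × 12 = 3,190.00
Reorder point = 3,190.00 + 278 = 3,468.00 → round up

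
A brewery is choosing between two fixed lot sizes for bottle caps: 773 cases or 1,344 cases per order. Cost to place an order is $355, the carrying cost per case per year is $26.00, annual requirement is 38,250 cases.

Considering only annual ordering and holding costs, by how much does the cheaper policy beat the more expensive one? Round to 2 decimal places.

Annual cost at Q: ordering D·S/Q plus holding Q·H/2.
TC(773) = (38,250/773)×355 + (773/2)×26 = $27,615.30
TC(1,344) = (38,250/1,344)×355 + (1,344/2)×26 = $27,575.24
|ΔTC| = |$27,615.30 − $27,575.24| = $40.06

$40.06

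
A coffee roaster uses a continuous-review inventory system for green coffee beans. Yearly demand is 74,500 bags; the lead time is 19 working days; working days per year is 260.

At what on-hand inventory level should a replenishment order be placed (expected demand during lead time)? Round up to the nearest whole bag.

Daily demand d = 74,500 / 260 = 286.538 bags/day
Demand during lead time = 286.538 × 19 = 5,444.23
Reorder point = 5,444.23 → round up

5,445 bags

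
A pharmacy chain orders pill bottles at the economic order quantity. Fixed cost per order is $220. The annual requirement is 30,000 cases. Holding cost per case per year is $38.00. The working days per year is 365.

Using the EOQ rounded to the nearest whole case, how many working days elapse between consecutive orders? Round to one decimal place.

2DS/H = 2·30,000·220/38 = 347,368.42
EOQ = √347,368.42 ≈ 589.38 → Q = 589 cases
Cycle time = (working days × Q)/D = (365 × 589) / 30,000 = 7.166 days

7.2 days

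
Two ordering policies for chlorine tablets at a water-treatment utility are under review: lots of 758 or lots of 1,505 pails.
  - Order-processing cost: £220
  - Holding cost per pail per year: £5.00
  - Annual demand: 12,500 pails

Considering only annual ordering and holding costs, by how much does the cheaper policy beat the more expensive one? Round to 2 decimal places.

Annual cost at Q: ordering D·S/Q plus holding Q·H/2.
TC(758) = (12,500/758)×220 + (758/2)×5 = £5,522.97
TC(1,505) = (12,500/1,505)×220 + (1,505/2)×5 = £5,589.74
Lots of 758 are cheaper by £66.77.

£66.77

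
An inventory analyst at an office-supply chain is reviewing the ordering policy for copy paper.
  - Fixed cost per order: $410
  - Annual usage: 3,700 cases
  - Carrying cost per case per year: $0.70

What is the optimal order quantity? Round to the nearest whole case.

2DS/H = 2·3,700·410/0.7 = 4,334,285.71
EOQ = √4,334,285.71 ≈ 2,081.89

2,082 cases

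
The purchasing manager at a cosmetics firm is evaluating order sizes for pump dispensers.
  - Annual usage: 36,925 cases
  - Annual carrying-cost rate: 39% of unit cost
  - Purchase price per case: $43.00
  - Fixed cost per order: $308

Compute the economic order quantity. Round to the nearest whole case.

1,165 cases

Carrying cost H = $43 × 39% = $16.7700/case/yr
2DS/H = 2·36,925·308/16.77 = 1,356,338.70
EOQ = √1,356,338.70 ≈ 1,164.62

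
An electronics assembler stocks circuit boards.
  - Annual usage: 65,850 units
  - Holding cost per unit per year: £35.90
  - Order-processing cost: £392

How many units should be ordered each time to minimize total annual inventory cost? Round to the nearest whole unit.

1,199 units

Optimal lot size Q* = (2 × 65,850 × £392 / £35.9)^½ ≈ 1,199.19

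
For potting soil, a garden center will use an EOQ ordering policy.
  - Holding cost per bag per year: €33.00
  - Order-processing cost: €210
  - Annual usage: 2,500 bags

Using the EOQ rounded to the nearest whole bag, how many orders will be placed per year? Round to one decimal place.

Optimal lot size Q* = (2 × 2,500 × €210 / €33)^½ ≈ 178.38 → Q = 178
Orders per year = D/Q = 2,500 / 178 = 14.045

14.0 orders per year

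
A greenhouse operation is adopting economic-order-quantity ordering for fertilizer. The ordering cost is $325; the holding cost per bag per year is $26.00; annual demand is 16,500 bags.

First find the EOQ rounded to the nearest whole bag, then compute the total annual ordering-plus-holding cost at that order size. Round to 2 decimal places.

Q* = √(2·D·S / H) = √(2·16,500·325 / 26) = √412,500.0 ≈ 642.26 → Q = 642 bags
Annual ordering cost = (D/Q)·S = (16,500/642) × 325 = $8,352.80
Annual holding cost  = (Q/2)·H = (642/2) × 26 = $8,346.00
Total = $8,352.80 + $8,346.00 = $16,698.80

$16,698.80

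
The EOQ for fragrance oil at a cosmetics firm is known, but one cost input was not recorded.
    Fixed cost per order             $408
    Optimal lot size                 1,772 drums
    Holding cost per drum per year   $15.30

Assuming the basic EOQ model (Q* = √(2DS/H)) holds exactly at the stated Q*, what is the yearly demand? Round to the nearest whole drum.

EOQ relation: Q² = 2DS/H, so rearrange for the unknown.
D = Q²H / (2S) = 1,772² × 15.3 / (2 × 408) = 58,874.70

58,875 drums per year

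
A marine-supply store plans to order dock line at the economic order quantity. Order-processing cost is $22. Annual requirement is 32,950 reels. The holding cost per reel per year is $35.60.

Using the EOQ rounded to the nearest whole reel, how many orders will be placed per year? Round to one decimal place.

163.1 orders per year

EOQ = √(2DS/H) = √(2 × 32,950 × 22 / 35.6)
    = √(40,724.72) ≈ 201.80 → Q = 202
N = D/Q = 32,950/202 ≈ 163.119 orders/yr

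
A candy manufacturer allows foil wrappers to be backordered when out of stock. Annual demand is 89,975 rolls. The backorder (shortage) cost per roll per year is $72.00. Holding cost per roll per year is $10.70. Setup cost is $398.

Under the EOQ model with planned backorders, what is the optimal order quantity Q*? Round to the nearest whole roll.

2,773 rolls

Basic EOQ = √(2·89,975·398/10.7) = 2,587.174
Backorder adjustment √((H+b)/b) = √((10.7+72)/72) = 1.0717
Q* = 2,587.174 × 1.0717 ≈ 2,772.76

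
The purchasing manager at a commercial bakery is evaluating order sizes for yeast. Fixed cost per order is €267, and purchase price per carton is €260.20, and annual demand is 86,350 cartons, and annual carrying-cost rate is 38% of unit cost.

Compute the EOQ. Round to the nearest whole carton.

683 cartons

Holding cost per carton per year: H = 38% × €260.2 = €98.8760
Optimal lot size Q* = (2 × 86,350 × €267 / €98.876)^½ ≈ 682.90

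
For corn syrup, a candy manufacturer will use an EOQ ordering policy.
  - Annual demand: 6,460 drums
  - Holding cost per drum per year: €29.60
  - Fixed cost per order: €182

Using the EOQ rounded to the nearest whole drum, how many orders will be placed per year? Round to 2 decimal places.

22.91 orders per year

2DS/H = 2·6,460·182/29.6 = 79,440.54
EOQ = √79,440.54 ≈ 281.85 → Q = 282
Orders per year = D/Q = 6,460 / 282 = 22.908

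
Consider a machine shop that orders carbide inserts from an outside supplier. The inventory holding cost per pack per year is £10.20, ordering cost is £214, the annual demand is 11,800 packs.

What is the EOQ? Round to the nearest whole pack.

704 packs

Optimal lot size Q* = (2 × 11,800 × £214 / £10.2)^½ ≈ 703.66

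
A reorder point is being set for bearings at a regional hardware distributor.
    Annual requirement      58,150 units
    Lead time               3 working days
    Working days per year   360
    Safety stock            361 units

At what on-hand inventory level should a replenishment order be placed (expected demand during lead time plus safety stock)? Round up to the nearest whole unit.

Daily demand d = 58,150 / 360 = 161.528 units/day
Demand during lead time = 161.528 × 3 = 484.58
Reorder point = 484.58 + 361 = 845.58 → round up

846 units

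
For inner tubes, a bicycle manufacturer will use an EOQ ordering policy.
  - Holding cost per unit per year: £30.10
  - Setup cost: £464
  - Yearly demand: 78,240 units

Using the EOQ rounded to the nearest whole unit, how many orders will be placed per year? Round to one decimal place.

50.4 orders per year

EOQ = √(2DS/H) = √(2 × 78,240 × 464 / 30.1)
    = √(2,412,183.39) ≈ 1,553.12 → Q = 1,553
N = D/Q = 78,240/1,553 ≈ 50.380 orders/yr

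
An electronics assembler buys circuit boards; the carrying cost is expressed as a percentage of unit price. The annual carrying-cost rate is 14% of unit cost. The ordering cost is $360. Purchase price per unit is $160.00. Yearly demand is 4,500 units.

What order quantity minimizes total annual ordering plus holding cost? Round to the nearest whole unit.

380 units

Holding cost per unit per year: H = 14% × $160 = $22.4000
Q* = √(2·D·S / H) = √(2·4,500·360 / 22.4) = √144,642.9 ≈ 380.32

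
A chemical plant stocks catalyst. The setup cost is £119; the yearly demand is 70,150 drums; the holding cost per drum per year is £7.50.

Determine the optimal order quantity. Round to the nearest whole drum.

1,492 drums

2DS/H = 2·70,150·119/7.5 = 2,226,093.33
EOQ = √2,226,093.33 ≈ 1,492.01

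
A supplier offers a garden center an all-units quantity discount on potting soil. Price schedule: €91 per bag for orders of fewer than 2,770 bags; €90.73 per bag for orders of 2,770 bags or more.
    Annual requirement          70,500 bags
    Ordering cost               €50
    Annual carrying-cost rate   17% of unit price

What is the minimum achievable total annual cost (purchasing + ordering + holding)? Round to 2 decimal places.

H₁ = 17%×€91 = €15.4700;  H₂ = 17%×€90.73 = €15.4241
EOQ₁ = √(2×70,500×50/15.4700) = 675.07  (< 2,770, feasible at tier 1)
EOQ₂ = √(2×70,500×50/15.4241) = 676.07  (< 2,770 → use Q = 2,770 at tier-2 price)
TC(tier 1 (EOQ₁), Q≈675.1) = €6,425,943.35
TC(tier 2, Q≈2,770.0) = €6,419,099.94
Minimum at tier 2: €6,419,099.94

€6,419,099.94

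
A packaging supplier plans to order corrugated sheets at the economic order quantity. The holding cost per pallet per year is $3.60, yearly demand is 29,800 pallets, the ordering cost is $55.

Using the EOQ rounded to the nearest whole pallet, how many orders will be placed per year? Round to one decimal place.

2DS/H = 2·29,800·55/3.6 = 910,555.56
EOQ = √910,555.56 ≈ 954.23 → Q = 954
Orders per year = D/Q = 29,800 / 954 = 31.237

31.2 orders per year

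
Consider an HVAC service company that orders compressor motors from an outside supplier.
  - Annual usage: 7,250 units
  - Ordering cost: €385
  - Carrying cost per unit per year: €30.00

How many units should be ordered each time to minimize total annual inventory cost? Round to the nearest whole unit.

Optimal lot size Q* = (2 × 7,250 × €385 / €30)^½ ≈ 431.37

431 units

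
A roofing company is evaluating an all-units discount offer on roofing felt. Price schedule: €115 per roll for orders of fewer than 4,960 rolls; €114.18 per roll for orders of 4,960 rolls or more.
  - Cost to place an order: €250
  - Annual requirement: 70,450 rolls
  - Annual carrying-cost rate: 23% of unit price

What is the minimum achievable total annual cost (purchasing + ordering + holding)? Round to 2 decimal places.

H₁ = 23%×€115 = €26.4500;  H₂ = 23%×€114.18 = €26.2614
EOQ₁ = √(2×70,450×250/26.4500) = 1,154.02  (< 4,960, feasible at tier 1)
EOQ₂ = √(2×70,450×250/26.2614) = 1,158.15  (< 4,960 → use Q = 4,960 at tier-2 price)
TC(tier 1 (EOQ₁), Q≈1,154.0) = €8,132,273.78
TC(tier 2, Q≈4,960.0) = €8,112,660.18
Minimum at tier 2: €8,112,660.18

€8,112,660.18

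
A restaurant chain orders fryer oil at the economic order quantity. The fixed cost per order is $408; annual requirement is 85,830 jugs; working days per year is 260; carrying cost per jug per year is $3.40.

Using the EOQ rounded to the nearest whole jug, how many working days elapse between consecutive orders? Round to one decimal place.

13.7 days

2DS/H = 2·85,830·408/3.4 = 20,599,200.00
EOQ = √20,599,200.00 ≈ 4,538.63 → Q = 4,539 jugs
Days between orders = 260 / (D/Q) = 260 / 18.909 ≈ 13.750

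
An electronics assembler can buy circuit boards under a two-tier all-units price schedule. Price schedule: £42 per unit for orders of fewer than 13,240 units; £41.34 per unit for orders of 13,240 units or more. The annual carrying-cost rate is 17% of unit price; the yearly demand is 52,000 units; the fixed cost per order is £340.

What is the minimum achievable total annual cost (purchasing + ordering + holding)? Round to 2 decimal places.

H₁ = 17%×£42 = £7.1400;  H₂ = 17%×£41.34 = £7.0278
EOQ₁ = √(2×52,000×340/7.1400) = 2,225.39  (< 13,240, feasible at tier 1)
EOQ₂ = √(2×52,000×340/7.0278) = 2,243.09  (< 13,240 → use Q = 13,240 at tier-2 price)
TC(tier 1 (EOQ₁), Q≈2,225.4) = £2,199,889.32
TC(tier 2, Q≈13,240.0) = £2,197,539.38
Minimum at tier 2: £2,197,539.38

£2,197,539.38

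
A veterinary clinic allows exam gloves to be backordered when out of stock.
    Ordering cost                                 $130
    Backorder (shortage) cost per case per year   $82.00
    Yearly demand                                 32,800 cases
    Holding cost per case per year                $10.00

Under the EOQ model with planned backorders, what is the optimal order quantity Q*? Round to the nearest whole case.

978 cases

Basic EOQ = √(2·32,800·130/10) = 923.472
Backorder adjustment √((H+b)/b) = √((10+82)/82) = 1.0592
Q* = 923.472 × 1.0592 ≈ 978.16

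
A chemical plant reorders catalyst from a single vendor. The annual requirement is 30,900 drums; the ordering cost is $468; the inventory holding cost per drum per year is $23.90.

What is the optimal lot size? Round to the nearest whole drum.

Optimal lot size Q* = (2 × 30,900 × $468 / $23.9)^½ ≈ 1,100.06

1,100 drums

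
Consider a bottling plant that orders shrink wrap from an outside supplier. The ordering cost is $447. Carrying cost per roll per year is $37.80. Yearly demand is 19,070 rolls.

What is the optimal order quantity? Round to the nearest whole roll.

672 rolls

Optimal lot size Q* = (2 × 19,070 × $447 / $37.8)^½ ≈ 671.58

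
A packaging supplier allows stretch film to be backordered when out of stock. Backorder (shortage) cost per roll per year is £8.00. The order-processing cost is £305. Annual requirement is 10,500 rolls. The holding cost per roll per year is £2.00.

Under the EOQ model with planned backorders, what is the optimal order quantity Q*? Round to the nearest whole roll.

Basic EOQ = √(2·10,500·305/2) = 1,789.553
Backorder adjustment √((H+b)/b) = √((2+8)/8) = 1.1180
Q* = 1,789.553 × 1.1180 ≈ 2,000.78

2,001 rolls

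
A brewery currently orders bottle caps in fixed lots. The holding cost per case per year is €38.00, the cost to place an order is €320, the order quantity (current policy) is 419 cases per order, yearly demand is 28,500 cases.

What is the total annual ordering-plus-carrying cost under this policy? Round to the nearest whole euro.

€29,727

Ordering: D/Q × S = 28,500/419 × €320 = €21,766.11
Holding:  Q/2 × H = 419/2 × €38 = €7,961.00
Total = €21,766.11 + €7,961.00 = €29,727.11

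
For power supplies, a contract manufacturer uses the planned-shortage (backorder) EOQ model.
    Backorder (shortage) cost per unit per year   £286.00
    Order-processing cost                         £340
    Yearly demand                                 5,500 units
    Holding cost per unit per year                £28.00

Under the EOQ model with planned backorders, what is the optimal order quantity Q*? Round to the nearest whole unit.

383 units

Basic EOQ = √(2·5,500·340/28) = 365.474
Backorder adjustment √((H+b)/b) = √((28+286)/286) = 1.0478
Q* = 365.474 × 1.0478 ≈ 382.95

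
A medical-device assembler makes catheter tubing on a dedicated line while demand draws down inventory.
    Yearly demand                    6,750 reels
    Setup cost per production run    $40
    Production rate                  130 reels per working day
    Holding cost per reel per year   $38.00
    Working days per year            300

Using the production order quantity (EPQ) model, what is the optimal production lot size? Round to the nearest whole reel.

d = 6,750/300 = 22.5000 reels/day;  effective holding cost H(1 − d/p) = 38·(1 − 22.5000/130) = 31.42308
Q* = √(2DS / H_eff) = √(2·6,750·40 / 31.42308) ≈ 131.09

131 reels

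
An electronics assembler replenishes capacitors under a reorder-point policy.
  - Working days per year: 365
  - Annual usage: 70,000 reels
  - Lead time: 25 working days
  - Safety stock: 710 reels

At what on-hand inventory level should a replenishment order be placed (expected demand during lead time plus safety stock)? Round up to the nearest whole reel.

5,505 reels

Daily demand d = 70,000 / 365 = 191.781 reels/day
Demand during lead time = 191.781 × 25 = 4,794.52
Reorder point = 4,794.52 + 710 = 5,504.52 → round up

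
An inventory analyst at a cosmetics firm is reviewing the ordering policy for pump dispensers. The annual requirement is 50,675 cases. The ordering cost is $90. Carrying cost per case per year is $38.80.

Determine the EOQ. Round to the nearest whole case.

485 cases

Optimal lot size Q* = (2 × 50,675 × $90 / $38.8)^½ ≈ 484.86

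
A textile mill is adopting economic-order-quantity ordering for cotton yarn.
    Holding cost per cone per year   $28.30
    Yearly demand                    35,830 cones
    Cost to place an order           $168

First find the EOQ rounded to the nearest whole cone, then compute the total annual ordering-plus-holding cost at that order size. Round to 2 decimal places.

$18,458.07

Q* = √(2·D·S / H) = √(2·35,830·168 / 28.3) = √425,402.1 ≈ 652.23 → Q = 652 cones
Annual ordering cost = (D/Q)·S = (35,830/652) × 168 = $9,232.27
Annual holding cost  = (Q/2)·H = (652/2) × 28.3 = $9,225.80
Total = $9,232.27 + $9,225.80 = $18,458.07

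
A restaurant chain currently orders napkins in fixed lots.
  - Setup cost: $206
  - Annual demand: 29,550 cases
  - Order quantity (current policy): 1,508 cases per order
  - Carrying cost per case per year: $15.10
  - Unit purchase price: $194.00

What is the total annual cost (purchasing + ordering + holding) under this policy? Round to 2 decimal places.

Annual ordering cost = (D/Q)·S = (29,550/1,508) × 206 = $4,036.67
Annual holding cost  = (Q/2)·H = (1,508/2) × 15.1 = $11,385.40
Purchase cost = D·C = 29,550 × 194 = $5,732,700.00
Total = $4,036.67 + $11,385.40 + $5,732,700.00 = $5,748,122.07

$5,748,122.07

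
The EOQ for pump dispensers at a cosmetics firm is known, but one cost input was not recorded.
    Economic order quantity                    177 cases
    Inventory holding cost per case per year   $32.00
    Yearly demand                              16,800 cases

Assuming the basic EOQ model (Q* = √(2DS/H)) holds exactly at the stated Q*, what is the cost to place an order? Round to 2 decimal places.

From Q* = √(2DS/H) ⇒ Q*² = 2DS/H.
S = Q²H / (2D) = 177² × 32 / (2 × 16,800) = 29.8371

$29.84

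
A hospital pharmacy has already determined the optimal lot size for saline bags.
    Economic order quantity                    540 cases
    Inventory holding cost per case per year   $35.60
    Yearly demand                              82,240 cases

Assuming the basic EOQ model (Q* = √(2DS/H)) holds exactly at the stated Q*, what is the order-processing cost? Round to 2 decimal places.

$63.11

EOQ relation: Q² = 2DS/H, so rearrange for the unknown.
S = Q²H / (2D) = 540² × 35.6 / (2 × 82,240) = 63.1138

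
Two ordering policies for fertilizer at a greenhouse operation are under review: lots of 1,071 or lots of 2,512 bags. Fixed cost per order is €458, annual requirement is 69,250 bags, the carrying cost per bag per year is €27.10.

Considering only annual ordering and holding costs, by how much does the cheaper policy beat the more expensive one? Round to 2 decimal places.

€2,537.63

Annual cost at Q: ordering D·S/Q plus holding Q·H/2.
TC(1,071) = (69,250/1,071)×458 + (1,071/2)×27.1 = €44,125.96
TC(2,512) = (69,250/2,512)×458 + (2,512/2)×27.1 = €46,663.60
Lots of 1,071 are cheaper by €2,537.63.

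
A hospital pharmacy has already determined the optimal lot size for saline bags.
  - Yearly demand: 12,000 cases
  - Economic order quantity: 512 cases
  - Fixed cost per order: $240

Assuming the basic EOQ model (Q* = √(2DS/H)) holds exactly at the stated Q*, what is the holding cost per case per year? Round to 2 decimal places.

From Q* = √(2DS/H) ⇒ Q*² = 2DS/H.
H = 2DS / Q² = 2 × 12,000 × 240 / 512² = 21.9727

$21.97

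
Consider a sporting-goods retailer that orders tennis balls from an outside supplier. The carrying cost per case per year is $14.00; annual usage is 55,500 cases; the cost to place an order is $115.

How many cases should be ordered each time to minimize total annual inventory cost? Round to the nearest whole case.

955 cases

Q* = √(2·D·S / H) = √(2·55,500·115 / 14) = √911,785.7 ≈ 954.87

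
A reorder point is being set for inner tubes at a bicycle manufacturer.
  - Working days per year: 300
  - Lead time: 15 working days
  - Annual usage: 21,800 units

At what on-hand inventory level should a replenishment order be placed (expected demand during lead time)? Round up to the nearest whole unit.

1,090 units

Daily demand d = 21,800 / 300 = 72.667 units/day
Demand during lead time = 72.667 × 15 = 1,090.00
Reorder point = 1,090.00 → round up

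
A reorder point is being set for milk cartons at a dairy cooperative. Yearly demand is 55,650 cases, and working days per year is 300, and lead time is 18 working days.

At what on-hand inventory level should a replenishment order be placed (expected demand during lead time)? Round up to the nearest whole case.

Daily demand d = 55,650 / 300 = 185.500 cases/day
Demand during lead time = 185.500 × 18 = 3,339.00
Reorder point = 3,339.00 → round up

3,339 cases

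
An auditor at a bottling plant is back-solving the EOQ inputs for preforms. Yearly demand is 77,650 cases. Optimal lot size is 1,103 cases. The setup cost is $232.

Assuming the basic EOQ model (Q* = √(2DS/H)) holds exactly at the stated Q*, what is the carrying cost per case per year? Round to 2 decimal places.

$29.61

From Q* = √(2DS/H) ⇒ Q*² = 2DS/H.
H = 2DS / Q² = 2 × 77,650 × 232 / 1,103² = 29.6148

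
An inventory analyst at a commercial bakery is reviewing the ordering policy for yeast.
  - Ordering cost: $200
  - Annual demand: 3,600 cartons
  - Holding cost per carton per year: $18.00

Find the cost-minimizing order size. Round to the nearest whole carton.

Q* = √(2·D·S / H) = √(2·3,600·200 / 18) = √80,000.0 ≈ 282.84

283 cartons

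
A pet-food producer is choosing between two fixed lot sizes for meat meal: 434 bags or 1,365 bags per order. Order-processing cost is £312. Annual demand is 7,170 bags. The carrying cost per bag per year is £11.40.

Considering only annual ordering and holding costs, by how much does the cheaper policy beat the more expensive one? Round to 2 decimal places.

TC(Q) = (D/Q)S + (Q/2)H
TC(434) = (7,170/434)×312 + (434/2)×11.4 = £7,628.27
TC(1,365) = (7,170/1,365)×312 + (1,365/2)×11.4 = £9,419.36
|ΔTC| = |£7,628.27 − £9,419.36| = £1,791.09

£1,791.09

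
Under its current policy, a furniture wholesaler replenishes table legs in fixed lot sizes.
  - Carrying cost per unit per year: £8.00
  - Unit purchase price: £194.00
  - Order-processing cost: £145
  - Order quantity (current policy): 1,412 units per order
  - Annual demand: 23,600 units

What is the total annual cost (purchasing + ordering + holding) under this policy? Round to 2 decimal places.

Ordering: D/Q × S = 23,600/1,412 × £145 = £2,423.51
Holding:  Q/2 × H = 1,412/2 × £8 = £5,648.00
Purchase cost = D·C = 23,600 × 194 = £4,578,400.00
Total = £2,423.51 + £5,648.00 + £4,578,400.00 = £4,586,471.51

£4,586,471.51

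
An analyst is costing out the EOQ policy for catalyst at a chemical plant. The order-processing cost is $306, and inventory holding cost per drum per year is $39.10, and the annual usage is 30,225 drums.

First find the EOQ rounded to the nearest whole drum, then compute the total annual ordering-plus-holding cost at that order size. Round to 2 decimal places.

Q* = √(2·D·S / H) = √(2·30,225·306 / 39.1) = √473,087.0 ≈ 687.81 → Q = 688 drums
Ordering: D/Q × S = 30,225/688 × $306 = $13,443.10
Holding:  Q/2 × H = 688/2 × $39.1 = $13,450.40
Total = $13,443.10 + $13,450.40 = $26,893.50

$26,893.50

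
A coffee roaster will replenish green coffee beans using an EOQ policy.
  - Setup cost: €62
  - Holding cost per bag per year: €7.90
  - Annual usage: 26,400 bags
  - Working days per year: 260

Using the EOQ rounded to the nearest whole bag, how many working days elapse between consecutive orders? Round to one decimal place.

Optimal lot size Q* = (2 × 26,400 × €62 / €7.9)^½ ≈ 643.72 → Q = 644 bags
Cycle time = (working days × Q)/D = (260 × 644) / 26,400 = 6.342 days

6.3 days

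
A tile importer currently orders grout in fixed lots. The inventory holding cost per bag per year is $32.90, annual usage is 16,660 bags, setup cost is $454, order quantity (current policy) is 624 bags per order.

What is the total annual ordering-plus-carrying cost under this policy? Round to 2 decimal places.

$22,386.02

Orders/yr = 16,660/624 = 26.699; ordering cost = 26.699 × $454 = $12,121.22
Average inventory = 624/2 = 312; holding cost = 312 × $32.9 = $10,264.80
Total = $12,121.22 + $10,264.80 = $22,386.02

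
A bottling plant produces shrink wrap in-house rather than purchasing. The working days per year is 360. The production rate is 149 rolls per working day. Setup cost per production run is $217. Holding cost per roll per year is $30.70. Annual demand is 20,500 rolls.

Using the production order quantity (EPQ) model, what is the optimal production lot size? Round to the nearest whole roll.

Daily demand d = 20,500/360 = 56.944; p = 149; 1 − d/p = 0.61782
EPQ = √(2DS / (H(1 − d/p)))
    = √(2 × 20,500 × 217 / (30.7 × 0.61782)) ≈ 684.89

685 rolls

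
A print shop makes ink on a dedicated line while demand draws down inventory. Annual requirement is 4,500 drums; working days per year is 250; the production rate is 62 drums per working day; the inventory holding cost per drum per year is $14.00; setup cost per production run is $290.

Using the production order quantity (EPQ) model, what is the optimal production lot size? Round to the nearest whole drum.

513 drums

d = 4,500/250 = 18.0000 drums/day;  effective holding cost H(1 − d/p) = 14·(1 − 18.0000/62) = 9.93548
Q* = √(2DS / H_eff) = √(2·4,500·290 / 9.93548) ≈ 512.54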